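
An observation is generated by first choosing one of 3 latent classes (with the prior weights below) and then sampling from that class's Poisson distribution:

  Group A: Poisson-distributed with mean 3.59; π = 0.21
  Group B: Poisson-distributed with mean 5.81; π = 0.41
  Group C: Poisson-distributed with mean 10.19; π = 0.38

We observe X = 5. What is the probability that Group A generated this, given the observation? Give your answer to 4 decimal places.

0.2626

Posterior ∝ prior × likelihood, so P(k | x) ∝ P(Z=k) f_k(x); normalise over all components.
Evaluate each component's likelihood at the observed value:
  L_A = e^(−3.59)·3.59^5/5! = 0.137143
  L_B = e^(−5.81)·5.81^5/5! = 0.165367
  L_C = e^(−10.19)·10.19^5/5! = 0.0343739
Weight by the priors:
  P(Z=A)·L_A = 0.21 × 0.137143 = 0.0288
  P(Z=B)·L_B = 0.41 × 0.165367 = 0.0678004
  P(Z=C)·L_C = 0.38 × 0.0343739 = 0.0130621
Denominator: 0.0288 + 0.0678004 + 0.0130621 = 0.109663
P(Group A | data) ≈ 0.2626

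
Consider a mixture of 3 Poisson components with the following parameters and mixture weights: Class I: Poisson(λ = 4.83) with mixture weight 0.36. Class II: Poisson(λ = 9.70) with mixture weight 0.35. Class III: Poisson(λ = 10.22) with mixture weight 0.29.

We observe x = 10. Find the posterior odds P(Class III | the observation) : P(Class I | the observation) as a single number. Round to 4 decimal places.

Posterior odds = (P(Z=i) f_i(x)) / (P(Z=j) f_j(x)); the normalising sum cancels.
Component likelihoods at x = 10:
  f_I = e^(−4.83)·4.83^10/10! = 0.0152078
  f_II = e^(−9.70)·9.70^10/10! = 0.124537
  f_III = e^(−10.22)·10.22^10/10! = 0.124812
0.0361955 / 0.0054748 ≈ 6.6113

6.6113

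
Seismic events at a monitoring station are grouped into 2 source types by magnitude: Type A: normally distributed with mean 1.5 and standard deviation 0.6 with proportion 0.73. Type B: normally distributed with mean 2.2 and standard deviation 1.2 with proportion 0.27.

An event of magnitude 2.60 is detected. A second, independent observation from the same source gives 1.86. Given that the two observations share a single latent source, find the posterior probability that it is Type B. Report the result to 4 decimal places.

0.3507

Apply Bayes' rule: the posterior for each component is proportional to its prior times its likelihood at x.
Since both observations come from the same component, the likelihood for component k is f_k(x₁)·f_k(x₂).
  L_A = [0.123852] × [0.555374] = 0.0687842
  L_B = [0.314486] × [0.319372] = 0.100438
Unnormalised posteriors:
  P(Z=A)·L_A = 0.73 × 0.0687842 = 0.0502125
  P(Z=B)·L_B = 0.27 × 0.100438 = 0.0271183
Sum: 0.0502125 + 0.0271183 = 0.0773307
So the posterior for Type B is 0.0271183 / 0.0773307 ≈ 0.3507.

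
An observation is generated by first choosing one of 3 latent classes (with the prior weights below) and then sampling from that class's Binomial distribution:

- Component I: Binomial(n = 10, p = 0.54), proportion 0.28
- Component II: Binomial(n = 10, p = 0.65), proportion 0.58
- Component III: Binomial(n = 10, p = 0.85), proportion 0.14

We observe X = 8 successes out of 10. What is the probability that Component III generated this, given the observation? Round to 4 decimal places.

0.2417

By Bayes' theorem, P(k | x) = π_k f_k(x) / Σ_j π_j f_j(x).
Binomial probabilities:
  p_I = C(10,8)·0.54^8·0.46^2 = 45·0.0072302·0.2116 = 0.0688459
  p_II = C(10,8)·0.65^8·0.35^2 = 45·0.0318645·0.1225 = 0.175653
  p_III = C(10,8)·0.85^8·0.15^2 = 45·0.272491·0.0225 = 0.275897
Multiply by the mixture weights:
  π_I·p_I = 0.28 × 0.0688459 = 0.0192769
  π_II·p_II = 0.58 × 0.175653 = 0.101879
  π_III·p_III = 0.14 × 0.275897 = 0.0386255
Normaliser: 0.0192769 + 0.101879 + 0.0386255 = 0.159781
P(Component III | the observation) = 0.0386255 / 0.159781 ≈ 0.2417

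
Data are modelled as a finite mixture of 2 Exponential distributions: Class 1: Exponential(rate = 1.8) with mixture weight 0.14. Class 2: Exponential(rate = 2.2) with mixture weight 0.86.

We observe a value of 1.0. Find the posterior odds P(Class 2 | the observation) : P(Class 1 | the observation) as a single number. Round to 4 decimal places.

5.0327

Only the two components matter; the odds are (π_i f_i(x)) / (π_j f_j(x)).
Component likelihoods at x = 1.0:
  f_1 = 1.8·e^(−1.8·1.0) = 1.8·e^(−1.8000) = 0.297538
  f_2 = 2.2·e^(−2.2·1.0) = 2.2·e^(−2.2000) = 0.243767
0.20964 / 0.0416553 ≈ 5.0327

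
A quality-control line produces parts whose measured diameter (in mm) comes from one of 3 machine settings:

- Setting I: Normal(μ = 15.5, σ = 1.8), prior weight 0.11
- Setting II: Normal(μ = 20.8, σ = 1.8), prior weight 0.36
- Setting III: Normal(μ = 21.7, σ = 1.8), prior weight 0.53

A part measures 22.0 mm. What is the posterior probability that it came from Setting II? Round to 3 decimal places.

0.355

Apply Bayes' rule: the posterior for each component is proportional to its prior times its likelihood at x.
Evaluate each component's likelihood at the observed value:
  p_I = 0.000326596
  p_II = 0.177471
  p_III = 0.218578
Prior × likelihood for each component:
  π_I·p_I = 0.11 × 0.000326596 = 3.59255e-05
  π_II·p_II = 0.36 × 0.177471 = 0.0638896
  π_III·p_III = 0.53 × 0.218578 = 0.115846
Normaliser: 3.59255e-05 + 0.0638896 + 0.115846 = 0.179772
P(Setting II | 22.0 mm) ≈ 0.355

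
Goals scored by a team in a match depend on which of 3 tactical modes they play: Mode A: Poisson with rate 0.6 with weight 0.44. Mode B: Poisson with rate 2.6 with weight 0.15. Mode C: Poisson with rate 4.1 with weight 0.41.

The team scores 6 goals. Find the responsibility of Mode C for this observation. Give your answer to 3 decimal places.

0.903

Apply Bayes' rule: the posterior for each component is proportional to its prior times its likelihood at x.
Component likelihoods at x = 6 goals:
  p_A = e^(−0.6)·0.6^6/6! = 3.5563e-05
  p_B = e^(−2.6)·2.6^6/6! = 0.0318671
  p_C = e^(−4.1)·4.1^6/6! = 0.109336
Multiply by the mixture weights:
  w_A·p_A = 0.44 × 3.5563e-05 = 1.56477e-05
  w_B·p_B = 0.15 × 0.0318671 = 0.00478006
  w_C·p_C = 0.41 × 0.109336 = 0.0448278
Sum: 1.56477e-05 + 0.00478006 + 0.0448278 = 0.0496235
So the posterior for Mode C is 0.0448278 / 0.0496235 ≈ 0.903.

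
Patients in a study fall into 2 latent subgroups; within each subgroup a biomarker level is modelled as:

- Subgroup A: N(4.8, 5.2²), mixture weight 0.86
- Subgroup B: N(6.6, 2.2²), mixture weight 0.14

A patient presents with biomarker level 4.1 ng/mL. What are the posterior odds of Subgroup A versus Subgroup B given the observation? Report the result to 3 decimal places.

4.912

Posterior odds = (w_i f_i(x)) / (w_j f_j(x)); the normalising sum cancels.
Evaluate each component's likelihood at the observed value:
  f_A = (1/(5.2·√(2π)))·exp(−(4.1−4.8)²/(2·5.2²)) = 0.076720·exp(-0.00906) = 0.0760277
  f_B = (1/(2.2·√(2π)))·exp(−(4.1−6.6)²/(2·2.2²)) = 0.181337·exp(-0.64566) = 0.0950781
Odds = (0.86/0.14) × (0.0760277/0.0950781) = 6.14286 × 0.799634 ≈ 4.912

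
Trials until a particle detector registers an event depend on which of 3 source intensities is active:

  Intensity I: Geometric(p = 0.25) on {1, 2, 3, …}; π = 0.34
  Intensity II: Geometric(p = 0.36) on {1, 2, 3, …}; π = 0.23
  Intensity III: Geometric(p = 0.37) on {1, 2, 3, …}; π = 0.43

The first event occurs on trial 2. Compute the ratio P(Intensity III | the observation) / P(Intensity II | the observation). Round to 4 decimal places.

The posterior odds equal the prior odds times the likelihood ratio: (P(Z=i)/P(Z=j))·(f_i(x)/f_j(x)).
Geometric probabilities:
  f_I = 0.25·(1−0.25)^1 = 0.25·0.75 = 0.1875
  f_II = 0.36·(1−0.36)^1 = 0.36·0.64 = 0.2304
  f_III = 0.37·(1−0.37)^1 = 0.37·0.63 = 0.2331
Odds = (0.43/0.23) × (0.2331/0.2304) = 1.86957 × 1.01172 ≈ 1.8915

1.8915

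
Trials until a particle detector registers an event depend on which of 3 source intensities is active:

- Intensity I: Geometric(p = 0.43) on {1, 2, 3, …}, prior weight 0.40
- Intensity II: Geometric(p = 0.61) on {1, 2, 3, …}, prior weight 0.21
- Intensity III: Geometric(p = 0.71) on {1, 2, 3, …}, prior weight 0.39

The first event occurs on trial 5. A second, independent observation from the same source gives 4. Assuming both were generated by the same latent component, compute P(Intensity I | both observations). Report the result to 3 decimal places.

0.911

P(component k | x) = π_k·f_k(x) / marginal(x), where marginal(x) = Σ_j π_j·f_j(x).
Since both observations come from the same component, the likelihood for component k is f_k(x₁)·f_k(x₂).
  f_I = [0.0453908] × [0.079633] = 0.00361461
  f_II = [0.014112] × [0.0361846] = 0.000510637
  f_III = [0.0050217] × [0.0173162] = 8.69566e-05
Prior × likelihood for each component:
  π_I·f_I = 0.40 × 0.00361461 = 0.00144584
  π_II·f_II = 0.21 × 0.000510637 = 0.000107234
  π_III·f_III = 0.39 × 8.69566e-05 = 3.39131e-05
Evidence: 0.00144584 + 0.000107234 + 3.39131e-05 = 0.00158699
P(Intensity I | x₁, x₂) = 0.00144584 / 0.00158699 ≈ 0.911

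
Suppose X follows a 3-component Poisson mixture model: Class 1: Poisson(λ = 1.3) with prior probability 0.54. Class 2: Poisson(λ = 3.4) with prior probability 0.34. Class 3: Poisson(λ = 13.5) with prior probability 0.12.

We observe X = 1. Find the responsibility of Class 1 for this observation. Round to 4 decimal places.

0.8322

By Bayes' theorem, P(k | x) = w_k f_k(x) / Σ_j w_j f_j(x).
Evaluate each component's likelihood at the observed value:
  L_1 = e^(−1.3)·1.3^1/1! = 0.354291
  L_2 = e^(−3.4)·3.4^1/1! = 0.113469
  L_3 = e^(−13.5)·13.5^1/1! = 1.85079e-05
Weight by the priors:
  w_1·L_1 = 0.54 × 0.354291 = 0.191317
  w_2·L_2 = 0.34 × 0.113469 = 0.0385795
  w_3·L_3 = 0.12 × 1.85079e-05 = 2.22095e-06
Denominator: 0.191317 + 0.0385795 + 2.22095e-06 = 0.229899
P(Class 1 | data) ≈ 0.8322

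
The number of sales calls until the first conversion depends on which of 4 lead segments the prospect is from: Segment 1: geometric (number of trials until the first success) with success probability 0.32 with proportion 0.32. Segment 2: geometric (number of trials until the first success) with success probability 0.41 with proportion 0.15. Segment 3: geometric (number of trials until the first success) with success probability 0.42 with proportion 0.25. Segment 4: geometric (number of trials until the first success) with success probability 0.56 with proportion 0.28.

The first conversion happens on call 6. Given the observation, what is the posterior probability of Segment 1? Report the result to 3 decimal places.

0.518

The responsibility of component k is w_k f_k(x) divided by Σ_j w_j f_j(x).
Evaluate each component's likelihood at the observed value:
  p_1 = 0.0465259
  p_2 = 0.0293119
  p_3 = 0.027567
  p_4 = 0.00923531
Weight by the priors:
  w_1·p_1 = 0.32 × 0.0465259 = 0.0148883
  w_2·p_2 = 0.15 × 0.0293119 = 0.00439678
  w_3·p_3 = 0.25 × 0.027567 = 0.00689175
  w_4·p_4 = 0.28 × 0.00923531 = 0.00258589
Normaliser: 0.0148883 + 0.00439678 + 0.00689175 + 0.00258589 = 0.0287627
So the posterior for Segment 1 is 0.0148883 / 0.0287627 ≈ 0.518.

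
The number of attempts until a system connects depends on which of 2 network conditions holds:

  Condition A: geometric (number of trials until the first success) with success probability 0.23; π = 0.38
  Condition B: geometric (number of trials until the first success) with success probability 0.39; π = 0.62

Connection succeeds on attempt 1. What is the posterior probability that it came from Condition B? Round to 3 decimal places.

0.735

Posterior ∝ prior × likelihood, so P(k | x) ∝ w_k f_k(x); normalise over all components.
Geometric probabilities:
  L_A = 0.23·(1−0.23)^0 = 0.23·1 = 0.23
  L_B = 0.39·(1−0.39)^0 = 0.39·1 = 0.39
Prior × likelihood for each component:
  w_A·L_A = 0.38 × 0.23 = 0.0874
  w_B·L_B = 0.62 × 0.39 = 0.2418
Marginal: 0.0874 + 0.2418 = 0.3292
Responsibility of Condition B: 0.2418 / 0.3292 ≈ 0.735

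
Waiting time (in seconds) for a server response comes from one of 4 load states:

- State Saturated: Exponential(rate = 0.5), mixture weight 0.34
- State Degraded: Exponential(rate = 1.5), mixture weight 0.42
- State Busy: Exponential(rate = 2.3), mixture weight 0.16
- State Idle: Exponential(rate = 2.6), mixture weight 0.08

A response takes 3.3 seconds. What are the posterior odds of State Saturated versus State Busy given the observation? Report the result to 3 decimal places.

175.513

Only the two components matter; the odds are (π_i f_i(x)) / (π_j f_j(x)).
Evaluate each component's likelihood at the observed value:
  p_Saturated = 0.5·e^(−0.5·3.3) = 0.5·e^(−1.6500) = 0.096025
  p_Degraded = 1.5·e^(−1.5·3.3) = 1.5·e^(−4.9500) = 0.0106251
  p_Busy = 2.3·e^(−2.3·3.3) = 2.3·e^(−7.5900) = 0.00116261
  p_Idle = 2.6·e^(−2.6·3.3) = 2.6·e^(−8.5800) = 0.000488345
0.0326485 / 0.000186017 ≈ 175.513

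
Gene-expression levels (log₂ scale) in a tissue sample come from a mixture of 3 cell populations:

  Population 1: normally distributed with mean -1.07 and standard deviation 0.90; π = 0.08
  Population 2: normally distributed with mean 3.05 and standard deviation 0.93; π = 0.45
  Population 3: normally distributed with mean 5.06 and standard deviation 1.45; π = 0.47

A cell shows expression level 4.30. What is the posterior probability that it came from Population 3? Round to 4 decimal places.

The responsibility of component k is w_k f_k(x) divided by Σ_j w_j f_j(x).
Normal densities:
  L_1 = 8.24109e-09
  L_2 = 0.173835
  L_3 = 0.239821
Unnormalised posteriors:
  w_1·L_1 = 0.08 × 8.24109e-09 = 6.59287e-10
  w_2·L_2 = 0.45 × 0.173835 = 0.0782255
  w_3·L_3 = 0.47 × 0.239821 = 0.112716
Normaliser: 6.59287e-10 + 0.0782255 + 0.112716 = 0.190941
So the posterior for Population 3 is 0.112716 / 0.190941 ≈ 0.5903.

0.5903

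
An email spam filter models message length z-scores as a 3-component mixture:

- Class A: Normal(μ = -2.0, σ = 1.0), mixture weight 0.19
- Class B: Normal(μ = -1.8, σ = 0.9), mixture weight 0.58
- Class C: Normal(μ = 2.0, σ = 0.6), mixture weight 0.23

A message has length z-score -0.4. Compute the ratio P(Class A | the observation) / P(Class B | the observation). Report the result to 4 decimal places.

0.2749

Posterior odds = (P(Z=i) f_i(x)) / (P(Z=j) f_j(x)); the normalising sum cancels.
Normal densities:
  L_A = 0.110921
  L_B = 0.132198
  L_C = 0.00022305
Posterior odds = (P(Z=A)·L_A) / (P(Z=B)·L_B) = (0.19·0.110921) / (0.58·0.132198) = 0.021075 / 0.0766748 ≈ 0.2749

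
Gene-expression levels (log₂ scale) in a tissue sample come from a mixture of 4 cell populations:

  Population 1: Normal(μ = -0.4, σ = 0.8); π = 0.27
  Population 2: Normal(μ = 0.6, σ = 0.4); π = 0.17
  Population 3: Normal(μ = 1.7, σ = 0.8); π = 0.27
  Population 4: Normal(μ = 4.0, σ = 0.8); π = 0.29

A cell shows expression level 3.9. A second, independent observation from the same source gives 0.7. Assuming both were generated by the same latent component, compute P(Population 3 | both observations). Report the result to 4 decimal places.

0.9798

By Bayes' theorem, P(k | x) = P(Z=k) f_k(x) / Σ_j P(Z=j) f_j(x).
Since both observations come from the same component, the likelihood for component k is f_k(x₁)·f_k(x₂).
  p_1 = [(1/(0.8·√(2π)))·exp(−(3.9−-0.4)²/(2·0.8²)) = 0.498678·exp(-14.44531) = 2.65644e-07] × [0.193765] = 5.14727e-08
  p_2 = [(1/(0.4·√(2π)))·exp(−(3.9−0.6)²/(2·0.4²)) = 0.997356·exp(-34.03125) = 1.65678e-15] × [0.96667] = 1.60156e-15
  p_3 = [(1/(0.8·√(2π)))·exp(−(3.9−1.7)²/(2·0.8²)) = 0.498678·exp(-3.78125) = 0.011367] × [0.228311] = 0.0025952
  p_4 = [(1/(0.8·√(2π)))·exp(−(3.9−4.0)²/(2·0.8²)) = 0.498678·exp(-0.00781) = 0.494797] × [0.000100676] = 4.9814e-05
Prior × likelihood for each component:
  P(Z=1)·p_1 = 0.27 × 5.14727e-08 = 1.38976e-08
  P(Z=2)·p_2 = 0.17 × 1.60156e-15 = 2.72266e-16
  P(Z=3)·p_3 = 0.27 × 0.0025952 = 0.000700705
  P(Z=4)·p_4 = 0.29 × 4.9814e-05 = 1.44461e-05
Normaliser: 1.38976e-08 + 2.72266e-16 + 0.000700705 + 1.44461e-05 = 0.000715165
Responsibility of Population 3: 0.000700705 / 0.000715165 ≈ 0.9798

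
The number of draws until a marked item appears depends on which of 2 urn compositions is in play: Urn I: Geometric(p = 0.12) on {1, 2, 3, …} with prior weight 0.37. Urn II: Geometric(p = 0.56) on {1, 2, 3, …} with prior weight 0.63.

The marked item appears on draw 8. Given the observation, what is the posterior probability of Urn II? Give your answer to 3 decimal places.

By Bayes' theorem, P(k | x) = w_k f_k(x) / Σ_j w_j f_j(x).
Evaluate each component's likelihood at the observed value:
  L_I = 0.0490411
  L_II = 0.00178796
Weight by the priors:
  w_I·L_I = 0.37 × 0.0490411 = 0.0181452
  w_II·L_II = 0.63 × 0.00178796 = 0.00112641
Sum: 0.0181452 + 0.00112641 = 0.0192716
P(Urn II | data) = 0.00112641 / 0.0192716 ≈ 0.058

0.058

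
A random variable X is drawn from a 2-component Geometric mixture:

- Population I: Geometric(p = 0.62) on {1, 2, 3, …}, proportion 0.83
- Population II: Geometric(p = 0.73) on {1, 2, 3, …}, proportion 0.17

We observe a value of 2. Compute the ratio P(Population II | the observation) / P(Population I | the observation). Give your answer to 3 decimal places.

0.171

The posterior odds equal the prior odds times the likelihood ratio: (π_i/π_j)·(f_i(x)/f_j(x)).
Geometric probabilities:
  p_I = 0.2356
  p_II = 0.1971
0.033507 / 0.195548 ≈ 0.171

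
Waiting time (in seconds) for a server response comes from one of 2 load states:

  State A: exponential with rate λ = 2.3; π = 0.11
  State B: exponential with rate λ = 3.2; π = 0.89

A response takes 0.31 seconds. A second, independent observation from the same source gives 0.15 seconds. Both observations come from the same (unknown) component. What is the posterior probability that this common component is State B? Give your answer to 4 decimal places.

Posterior ∝ prior × likelihood, so P(k | x) ∝ π_k f_k(x); normalise over all components.
Since both observations come from the same component, the likelihood for component k is f_k(x₁)·f_k(x₂).
  f_A = [1.12739] × [1.62891] = 1.83642
  f_B = [1.18667] × [1.98011] = 2.34973
Multiply by the mixture weights:
  π_A·f_A = 0.11 × 1.83642 = 0.202006
  π_B·f_B = 0.89 × 2.34973 = 2.09126
Evidence: 0.202006 + 2.09126 = 2.29327
P(State B | x₁,x₂) = 2.09126 / 2.29327 ≈ 0.9119

0.9119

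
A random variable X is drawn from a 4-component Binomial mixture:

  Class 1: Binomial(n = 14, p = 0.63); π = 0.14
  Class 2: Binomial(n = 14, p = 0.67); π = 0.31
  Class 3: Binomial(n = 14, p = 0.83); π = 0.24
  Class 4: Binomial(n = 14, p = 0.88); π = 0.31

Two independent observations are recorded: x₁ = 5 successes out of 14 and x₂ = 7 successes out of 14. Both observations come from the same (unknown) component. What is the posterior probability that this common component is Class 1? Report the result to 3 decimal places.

0.574

The responsibility of component k is w_k f_k(x) divided by Σ_j w_j f_j(x).
Since both observations come from the same component, the likelihood for component k is f_k(x₁)·f_k(x₂).
  f_1 = [0.0258216] × [0.128334] = 0.00331379
  f_2 = [0.0125448] × [0.0886479] = 0.00111207
  f_3 = [9.35179e-05] × [0.00382152] = 3.57381e-07
  f_4 = [5.45141e-06] × [0.000502568] = 2.7397e-09
Weight by the priors:
  w_1·f_1 = 0.14 × 0.00331379 = 0.000463931
  w_2·f_2 = 0.31 × 0.00111207 = 0.000344742
  w_3·f_3 = 0.24 × 3.57381e-07 = 8.57714e-08
  w_4·f_4 = 0.31 × 2.7397e-09 = 8.49308e-10
Marginal: 0.000463931 + 0.000344742 + 8.57714e-08 + 8.49308e-10 = 0.000808759
Responsibility of Class 1: 0.000463931 / 0.000808759 ≈ 0.574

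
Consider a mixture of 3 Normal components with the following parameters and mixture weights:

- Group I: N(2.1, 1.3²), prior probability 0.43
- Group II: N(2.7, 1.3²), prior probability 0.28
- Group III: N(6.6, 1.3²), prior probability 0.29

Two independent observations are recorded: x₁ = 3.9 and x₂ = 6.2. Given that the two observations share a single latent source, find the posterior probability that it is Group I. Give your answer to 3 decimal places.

By Bayes' theorem, P(k | x) = π_k f_k(x) / Σ_j π_j f_j(x).
Since both observations come from the same component, the likelihood for component k is f_k(x₁)·f_k(x₂).
  L_I = [(1/(1.3·√(2π)))·exp(−(3.9−2.1)²/(2·1.3²)) = 0.306879·exp(-0.95858) = 0.117669] × [0.00212353] = 0.000249873
  L_II = [(1/(1.3·√(2π)))·exp(−(3.9−2.7)²/(2·1.3²)) = 0.306879·exp(-0.42604) = 0.20042] × [0.00818409] = 0.00164026
  L_III = [(1/(1.3·√(2π)))·exp(−(3.9−6.6)²/(2·1.3²)) = 0.306879·exp(-2.15680) = 0.0355041] × [0.29269] = 0.0103917
Prior × likelihood for each component:
  π_I·L_I = 0.43 × 0.000249873 = 0.000107445
  π_II·L_II = 0.28 × 0.00164026 = 0.000459272
  π_III·L_III = 0.29 × 0.0103917 = 0.00301359
Evidence: 0.000107445 + 0.000459272 + 0.00301359 = 0.00358031
So the posterior for Group I is 0.000107445 / 0.00358031 ≈ 0.030.

0.030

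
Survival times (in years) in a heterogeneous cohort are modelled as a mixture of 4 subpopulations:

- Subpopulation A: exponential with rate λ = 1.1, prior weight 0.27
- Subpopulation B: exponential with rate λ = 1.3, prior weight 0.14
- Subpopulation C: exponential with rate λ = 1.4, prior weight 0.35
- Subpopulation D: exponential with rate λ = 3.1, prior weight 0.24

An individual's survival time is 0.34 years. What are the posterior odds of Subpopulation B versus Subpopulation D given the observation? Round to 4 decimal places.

0.4511

Since P(k|x) ∝ π_k f_k(x), the posterior odds are π_i f_i(x) / (π_j f_j(x)).
Component likelihoods at x = 0.34 years:
  L_A = 1.1·e^(−1.1·0.34) = 1.1·e^(−0.3740) = 0.756775
  L_B = 1.3·e^(−1.3·0.34) = 1.3·e^(−0.4420) = 0.835575
  L_C = 1.4·e^(−1.4·0.34) = 1.4·e^(−0.4760) = 0.869769
  L_D = 3.1·e^(−3.1·0.34) = 3.1·e^(−1.0540) = 1.08048
0.11698 / 0.259314 ≈ 0.4511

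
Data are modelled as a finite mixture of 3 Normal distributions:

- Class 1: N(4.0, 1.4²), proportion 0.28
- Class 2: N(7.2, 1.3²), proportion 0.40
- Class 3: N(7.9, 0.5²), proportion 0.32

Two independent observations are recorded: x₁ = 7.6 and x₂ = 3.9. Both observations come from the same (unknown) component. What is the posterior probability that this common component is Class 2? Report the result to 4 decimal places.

0.6328

Posterior ∝ prior × likelihood, so P(k | x) ∝ P(Z=k) f_k(x); normalise over all components.
Since both observations come from the same component, the likelihood for component k is f_k(x₁)·f_k(x₂).
  p_1 = [(1/(1.4·√(2π)))·exp(−(7.6−4.0)²/(2·1.4²)) = 0.284959·exp(-3.30612) = 0.010446] × [0.284233] = 0.0029691
  p_2 = [(1/(1.3·√(2π)))·exp(−(7.6−7.2)²/(2·1.3²)) = 0.306879·exp(-0.04734) = 0.29269] × [0.0122382] = 0.00358199
  p_3 = [(1/(0.5·√(2π)))·exp(−(7.6−7.9)²/(2·0.5²)) = 0.797885·exp(-0.18000) = 0.666449] × [1.01045e-14] = 6.73416e-15
Multiply by the mixture weights:
  P(Z=1)·p_1 = 0.28 × 0.0029691 = 0.000831349
  P(Z=2)·p_2 = 0.40 × 0.00358199 = 0.0014328
  P(Z=3)·p_3 = 0.32 × 6.73416e-15 = 2.15493e-15
Normaliser: 0.000831349 + 0.0014328 + 2.15493e-15 = 0.00226415
P(Class 2 | x₁, x₂) = 0.0014328 / 0.00226415 ≈ 0.6328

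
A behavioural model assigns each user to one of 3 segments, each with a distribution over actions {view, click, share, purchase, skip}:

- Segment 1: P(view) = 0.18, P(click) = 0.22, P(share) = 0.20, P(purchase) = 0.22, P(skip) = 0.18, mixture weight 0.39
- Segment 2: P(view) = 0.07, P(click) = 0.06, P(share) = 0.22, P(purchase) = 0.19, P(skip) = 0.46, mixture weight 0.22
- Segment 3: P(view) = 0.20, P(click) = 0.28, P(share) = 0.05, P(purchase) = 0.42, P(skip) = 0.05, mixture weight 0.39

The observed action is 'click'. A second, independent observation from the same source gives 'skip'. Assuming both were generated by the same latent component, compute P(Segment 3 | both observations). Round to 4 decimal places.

0.2024

The responsibility of component k is P(Z=k) f_k(x) divided by Σ_j P(Z=j) f_j(x).
Since both observations come from the same component, the likelihood for component k is f_k(x₁)·f_k(x₂).
  L_1 = [P(click | comp) = 0.22] × [0.18] = 0.0396
  L_2 = [P(click | comp) = 0.06] × [0.46] = 0.0276
  L_3 = [P(click | comp) = 0.28] × [0.05] = 0.014
Unnormalised posteriors:
  P(Z=1)·L_1 = 0.39 × 0.0396 = 0.015444
  P(Z=2)·L_2 = 0.22 × 0.0276 = 0.006072
  P(Z=3)·L_3 = 0.39 × 0.014 = 0.00546
Marginal: 0.015444 + 0.006072 + 0.00546 = 0.026976
P(Segment 3 | x₁,x₂) ≈ 0.2024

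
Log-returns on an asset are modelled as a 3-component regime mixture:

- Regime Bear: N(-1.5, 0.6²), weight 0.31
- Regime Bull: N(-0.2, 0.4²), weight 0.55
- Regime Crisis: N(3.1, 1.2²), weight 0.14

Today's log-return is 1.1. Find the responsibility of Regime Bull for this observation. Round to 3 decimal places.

The responsibility of component k is P(Z=k) f_k(x) divided by Σ_j P(Z=j) f_j(x).
Evaluate each component's likelihood at the observed value:
  f_Bear = 5.56181e-05
  f_Bull = 0.00507262
  f_Crisis = 0.0828976
Weight by the priors:
  P(Z=Bear)·f_Bear = 0.31 × 5.56181e-05 = 1.72416e-05
  P(Z=Bull)·f_Bull = 0.55 × 0.00507262 = 0.00278994
  P(Z=Crisis)·f_Crisis = 0.14 × 0.0828976 = 0.0116057
Sum: 1.72416e-05 + 0.00278994 + 0.0116057 = 0.0144128
So the posterior for Regime Bull is 0.00278994 / 0.0144128 ≈ 0.194.

0.194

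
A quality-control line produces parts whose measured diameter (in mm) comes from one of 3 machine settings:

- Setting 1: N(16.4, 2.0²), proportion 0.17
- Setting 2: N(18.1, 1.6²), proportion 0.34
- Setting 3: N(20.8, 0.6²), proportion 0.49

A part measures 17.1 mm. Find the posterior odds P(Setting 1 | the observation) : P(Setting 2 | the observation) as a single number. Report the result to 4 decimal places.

0.4574

Since P(k|x) ∝ w_k f_k(x), the posterior odds are w_i f_i(x) / (w_j f_j(x)).
Normal densities:
  L_1 = (1/(2.0·√(2π)))·exp(−(17.1−16.4)²/(2·2.0²)) = 0.199471·exp(-0.06125) = 0.18762
  L_2 = (1/(1.6·√(2π)))·exp(−(17.1−18.1)²/(2·1.6²)) = 0.249339·exp(-0.19531) = 0.205101
  L_3 = (1/(0.6·√(2π)))·exp(−(17.1−20.8)²/(2·0.6²)) = 0.664904·exp(-19.01389) = 3.67394e-09
0.0318954 / 0.0697342 ≈ 0.4574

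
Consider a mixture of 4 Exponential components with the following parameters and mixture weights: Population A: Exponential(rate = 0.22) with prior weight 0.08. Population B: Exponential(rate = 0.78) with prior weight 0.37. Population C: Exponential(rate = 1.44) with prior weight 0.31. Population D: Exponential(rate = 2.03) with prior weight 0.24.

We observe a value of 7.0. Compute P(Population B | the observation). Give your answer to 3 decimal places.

0.245

P(component k | x) = π_k·f_k(x) / marginal(x), where marginal(x) = Σ_j π_j·f_j(x).
Evaluate each component's likelihood at the observed value:
  p_A = 0.22·e^(−0.22·7.0) = 0.22·e^(−1.5400) = 0.0471638
  p_B = 0.78·e^(−0.78·7.0) = 0.78·e^(−5.4600) = 0.00331777
  p_C = 1.44·e^(−1.44·7.0) = 1.44·e^(−10.0800) = 6.03496e-05
  p_D = 2.03·e^(−2.03·7.0) = 2.03·e^(−14.2100) = 1.36827e-06
Unnormalised posteriors:
  π_A·p_A = 0.08 × 0.0471638 = 0.00377311
  π_B·p_B = 0.37 × 0.00331777 = 0.00122758
  π_C·p_C = 0.31 × 6.03496e-05 = 1.87084e-05
  π_D·p_D = 0.24 × 1.36827e-06 = 3.28385e-07
Normaliser: 0.00377311 + 0.00122758 + 1.87084e-05 + 3.28385e-07 = 0.00501972
P(Population B | data) ≈ 0.245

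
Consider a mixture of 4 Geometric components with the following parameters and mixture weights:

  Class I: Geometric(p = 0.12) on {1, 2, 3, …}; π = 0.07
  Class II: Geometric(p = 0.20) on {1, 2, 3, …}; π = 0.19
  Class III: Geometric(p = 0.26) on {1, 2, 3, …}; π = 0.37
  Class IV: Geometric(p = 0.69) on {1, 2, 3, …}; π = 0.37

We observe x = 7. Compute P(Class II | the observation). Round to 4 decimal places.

0.3333

Posterior ∝ prior × likelihood, so P(k | x) ∝ π_k f_k(x); normalise over all components.
Evaluate each component's likelihood at the observed value:
  p_I = 0.0557285
  p_II = 0.0524288
  p_III = 0.0426937
  p_IV = 0.000612378
Weight by the priors:
  π_I·p_I = 0.07 × 0.0557285 = 0.00390099
  π_II·p_II = 0.19 × 0.0524288 = 0.00996147
  π_III·p_III = 0.37 × 0.0426937 = 0.0157967
  π_IV·p_IV = 0.37 × 0.000612378 = 0.00022658
Normaliser: 0.00390099 + 0.00996147 + 0.0157967 + 0.00022658 = 0.0298857
So the posterior for Class II is 0.00996147 / 0.0298857 ≈ 0.3333.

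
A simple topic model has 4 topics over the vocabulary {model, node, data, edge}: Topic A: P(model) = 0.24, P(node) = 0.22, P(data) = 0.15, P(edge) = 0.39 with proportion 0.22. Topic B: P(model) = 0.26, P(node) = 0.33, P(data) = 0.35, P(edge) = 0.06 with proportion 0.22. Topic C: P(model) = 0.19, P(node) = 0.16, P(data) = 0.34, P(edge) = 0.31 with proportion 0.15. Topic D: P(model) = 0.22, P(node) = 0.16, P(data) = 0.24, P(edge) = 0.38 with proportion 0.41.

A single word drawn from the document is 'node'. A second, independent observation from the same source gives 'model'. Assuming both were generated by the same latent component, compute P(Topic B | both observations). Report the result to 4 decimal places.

0.3815

Posterior ∝ prior × likelihood, so P(k | x) ∝ π_k f_k(x); normalise over all components.
Since both observations come from the same component, the likelihood for component k is f_k(x₁)·f_k(x₂).
  L_A = [0.22] × [0.24] = 0.0528
  L_B = [0.33] × [0.26] = 0.0858
  L_C = [0.16] × [0.19] = 0.0304
  L_D = [0.16] × [0.22] = 0.0352
Prior × likelihood for each component:
  π_A·L_A = 0.22 × 0.0528 = 0.011616
  π_B·L_B = 0.22 × 0.0858 = 0.018876
  π_C·L_C = 0.15 × 0.0304 = 0.00456
  π_D·L_D = 0.41 × 0.0352 = 0.014432
Sum: 0.011616 + 0.018876 + 0.00456 + 0.014432 = 0.049484
P(Topic B | x) ≈ 0.3815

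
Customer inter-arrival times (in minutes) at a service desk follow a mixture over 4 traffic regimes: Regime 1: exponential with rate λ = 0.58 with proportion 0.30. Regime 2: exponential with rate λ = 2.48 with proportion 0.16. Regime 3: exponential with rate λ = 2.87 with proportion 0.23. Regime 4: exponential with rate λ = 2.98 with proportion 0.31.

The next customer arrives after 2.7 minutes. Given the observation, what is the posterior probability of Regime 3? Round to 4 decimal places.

0.0076

Posterior ∝ prior × likelihood, so P(k | x) ∝ P(Z=k) f_k(x); normalise over all components.
Component likelihoods at x = 2.7 minutes:
  f_1 = 0.12115
  f_2 = 0.0030649
  f_3 = 0.00123747
  f_4 = 0.000954735
Multiply by the mixture weights:
  P(Z=1)·f_1 = 0.30 × 0.12115 = 0.036345
  P(Z=2)·f_2 = 0.16 × 0.0030649 = 0.000490383
  P(Z=3)·f_3 = 0.23 × 0.00123747 = 0.000284618
  P(Z=4)·f_4 = 0.31 × 0.000954735 = 0.000295968
Normaliser: 0.036345 + 0.000490383 + 0.000284618 + 0.000295968 = 0.0374159
P(Regime 3 | the observation) = 0.000284618 / 0.0374159 ≈ 0.0076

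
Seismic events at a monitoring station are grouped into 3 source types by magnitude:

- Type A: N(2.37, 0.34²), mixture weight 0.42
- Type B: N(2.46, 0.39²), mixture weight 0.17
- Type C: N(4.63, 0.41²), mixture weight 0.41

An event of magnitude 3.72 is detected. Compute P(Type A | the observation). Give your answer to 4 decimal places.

0.0053

Apply Bayes' rule: the posterior for each component is proportional to its prior times its likelihood at x.
Evaluate each component's likelihood at the observed value:
  f_A = 0.000442569
  f_B = 0.00553721
  f_C = 0.082872
Unnormalised posteriors:
  w_A·f_A = 0.42 × 0.000442569 = 0.000185879
  w_B·f_B = 0.17 × 0.00553721 = 0.000941325
  w_C·f_C = 0.41 × 0.082872 = 0.0339775
Denominator: 0.000185879 + 0.000941325 + 0.0339775 = 0.0351047
P(Type A | the observation) = 0.000185879 / 0.0351047 ≈ 0.0053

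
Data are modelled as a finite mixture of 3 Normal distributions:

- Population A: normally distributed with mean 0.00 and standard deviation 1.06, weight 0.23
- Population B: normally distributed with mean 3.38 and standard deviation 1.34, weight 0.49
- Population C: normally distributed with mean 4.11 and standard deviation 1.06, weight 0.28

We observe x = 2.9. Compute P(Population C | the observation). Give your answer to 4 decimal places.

The responsibility of component k is w_k f_k(x) divided by Σ_j w_j f_j(x).
Component likelihoods at x = 2.9:
  p_A = 0.00891837
  p_B = 0.279217
  p_C = 0.196179
Prior × likelihood for each component:
  w_A·p_A = 0.23 × 0.00891837 = 0.00205122
  w_B·p_B = 0.49 × 0.279217 = 0.136816
  w_C·p_C = 0.28 × 0.196179 = 0.05493
Denominator: 0.00205122 + 0.136816 + 0.05493 = 0.193798
Responsibility of Population C: 0.05493 / 0.193798 ≈ 0.2834

0.2834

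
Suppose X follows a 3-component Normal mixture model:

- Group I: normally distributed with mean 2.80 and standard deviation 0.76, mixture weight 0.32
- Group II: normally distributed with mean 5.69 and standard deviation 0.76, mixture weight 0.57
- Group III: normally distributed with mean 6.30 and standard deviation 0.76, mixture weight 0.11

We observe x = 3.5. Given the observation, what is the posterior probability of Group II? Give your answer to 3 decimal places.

P(component k | x) = π_k·f_k(x) / marginal(x), where marginal(x) = Σ_j π_j·f_j(x).
Component likelihoods at x = 3.5:
  L_I = (1/(0.76·√(2π)))·exp(−(3.5−2.80)²/(2·0.76²)) = 0.524924·exp(-0.42417) = 0.343465
  L_II = (1/(0.76·√(2π)))·exp(−(3.5−5.69)²/(2·0.76²)) = 0.524924·exp(-4.15175) = 0.00826066
  L_III = (1/(0.76·√(2π)))·exp(−(3.5−6.30)²/(2·0.76²)) = 0.524924·exp(-6.78670) = 0.000592473
Multiply by the mixture weights:
  π_I·L_I = 0.32 × 0.343465 = 0.109909
  π_II·L_II = 0.57 × 0.00826066 = 0.00470858
  π_III·L_III = 0.11 × 0.000592473 = 6.5172e-05
Marginal: 0.109909 + 0.00470858 + 6.5172e-05 = 0.114682
P(Group II | data) ≈ 0.041

0.041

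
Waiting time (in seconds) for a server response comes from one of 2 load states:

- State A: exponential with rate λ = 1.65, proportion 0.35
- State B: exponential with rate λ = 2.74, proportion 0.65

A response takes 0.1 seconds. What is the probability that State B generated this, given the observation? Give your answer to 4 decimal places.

0.7344

By Bayes' theorem, P(k | x) = π_k f_k(x) / Σ_j π_j f_j(x).
Exponential densities:
  p_A = 1.39902
  p_B = 2.08331
Multiply by the mixture weights:
  π_A·p_A = 0.35 × 1.39902 = 0.489659
  π_B·p_B = 0.65 × 2.08331 = 1.35415
Normaliser: 0.489659 + 1.35415 = 1.84381
Responsibility of State B: 1.35415 / 1.84381 ≈ 0.7344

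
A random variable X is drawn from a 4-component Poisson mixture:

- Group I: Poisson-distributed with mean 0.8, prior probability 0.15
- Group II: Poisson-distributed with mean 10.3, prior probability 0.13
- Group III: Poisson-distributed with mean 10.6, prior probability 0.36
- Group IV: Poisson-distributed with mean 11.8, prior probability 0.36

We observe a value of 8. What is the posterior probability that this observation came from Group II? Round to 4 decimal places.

By Bayes' theorem, P(k | x) = π_k f_k(x) / Σ_j π_j f_j(x).
Evaluate each component's likelihood at the observed value:
  p_I = 1.86966e-06
  p_II = 0.105668
  p_III = 0.0984929
  p_IV = 0.0699617
Multiply by the mixture weights:
  π_I·p_I = 0.15 × 1.86966e-06 = 2.8045e-07
  π_II·p_II = 0.13 × 0.105668 = 0.0137369
  π_III·p_III = 0.36 × 0.0984929 = 0.0354574
  π_IV·p_IV = 0.36 × 0.0699617 = 0.0251862
Marginal: 2.8045e-07 + 0.0137369 + 0.0354574 + 0.0251862 = 0.0743808
So the posterior for Group II is 0.0137369 / 0.0743808 ≈ 0.1847.

0.1847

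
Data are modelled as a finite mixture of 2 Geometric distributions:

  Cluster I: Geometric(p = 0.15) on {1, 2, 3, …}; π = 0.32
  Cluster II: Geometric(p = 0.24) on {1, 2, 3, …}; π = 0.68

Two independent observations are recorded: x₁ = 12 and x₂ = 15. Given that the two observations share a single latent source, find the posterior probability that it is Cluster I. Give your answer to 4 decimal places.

Apply Bayes' rule: the posterior for each component is proportional to its prior times its likelihood at x.
Since both observations come from the same component, the likelihood for component k is f_k(x₁)·f_k(x₂).
  L_I = [0.15·(1−0.15)^11 = 0.15·0.167343 = 0.0251015] × [0.0154155] = 0.000386951
  L_II = [0.24·(1−0.24)^11 = 0.24·0.0488596 = 0.0117263] × [0.00514756] = 6.03618e-05
Weight by the priors:
  w_I·L_I = 0.32 × 0.000386951 = 0.000123824
  w_II·L_II = 0.68 × 6.03618e-05 = 4.1046e-05
Denominator: 0.000123824 + 4.1046e-05 = 0.00016487
P(Cluster I | data) = 0.000123824 / 0.00016487 ≈ 0.7510

0.7510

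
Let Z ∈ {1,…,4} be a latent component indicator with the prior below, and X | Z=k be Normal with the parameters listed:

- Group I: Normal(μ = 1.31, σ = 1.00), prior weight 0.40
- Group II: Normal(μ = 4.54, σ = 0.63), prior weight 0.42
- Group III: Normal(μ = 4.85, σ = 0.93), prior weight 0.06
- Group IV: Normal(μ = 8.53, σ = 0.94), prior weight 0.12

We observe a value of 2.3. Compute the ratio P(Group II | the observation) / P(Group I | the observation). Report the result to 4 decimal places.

Since P(k|x) ∝ w_k f_k(x), the posterior odds are w_i f_i(x) / (w_j f_j(x)).
Normal densities:
  L_I = (1/(1.00·√(2π)))·exp(−(2.3−1.31)²/(2·1.00²)) = 0.398942·exp(-0.49005) = 0.24439
  L_II = (1/(0.63·√(2π)))·exp(−(2.3−4.54)²/(2·0.63²)) = 0.633242·exp(-6.32099) = 0.00113867
  L_III = (1/(0.93·√(2π)))·exp(−(2.3−4.85)²/(2·0.93²)) = 0.428970·exp(-3.75911) = 0.00999697
  L_IV = (1/(0.94·√(2π)))·exp(−(2.3−8.53)²/(2·0.94²)) = 0.424407·exp(-21.96294) = 1.22857e-10
Posterior odds = (w_II·L_II) / (w_I·L_I) = (0.42·0.00113867) / (0.40·0.24439) = 0.000478243 / 0.0977561 ≈ 0.0049

0.0049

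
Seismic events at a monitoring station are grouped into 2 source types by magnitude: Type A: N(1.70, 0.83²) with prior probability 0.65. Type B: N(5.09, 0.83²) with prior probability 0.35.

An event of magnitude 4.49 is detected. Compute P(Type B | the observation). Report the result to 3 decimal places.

P(component k | x) = π_k·f_k(x) / marginal(x), where marginal(x) = Σ_j π_j·f_j(x).
Normal densities:
  p_A = 0.00169128
  p_B = 0.370132
Weight by the priors:
  π_A·p_A = 0.65 × 0.00169128 = 0.00109933
  π_B·p_B = 0.35 × 0.370132 = 0.129546
Denominator: 0.00109933 + 0.129546 = 0.130646
P(Type B | 4.49) ≈ 0.992

0.992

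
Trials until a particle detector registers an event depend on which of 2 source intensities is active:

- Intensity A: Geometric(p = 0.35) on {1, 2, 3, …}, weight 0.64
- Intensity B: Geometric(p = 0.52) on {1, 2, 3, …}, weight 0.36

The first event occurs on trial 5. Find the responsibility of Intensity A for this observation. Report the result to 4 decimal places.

0.8009

The responsibility of component k is P(Z=k) f_k(x) divided by Σ_j P(Z=j) f_j(x).
Evaluate each component's likelihood at the observed value:
  f_A = 0.0624772
  f_B = 0.0276038
Multiply by the mixture weights:
  P(Z=A)·f_A = 0.64 × 0.0624772 = 0.0399854
  P(Z=B)·f_B = 0.36 × 0.0276038 = 0.00993735
Sum: 0.0399854 + 0.00993735 = 0.0499228
So the posterior for Intensity A is 0.0399854 / 0.0499228 ≈ 0.8009.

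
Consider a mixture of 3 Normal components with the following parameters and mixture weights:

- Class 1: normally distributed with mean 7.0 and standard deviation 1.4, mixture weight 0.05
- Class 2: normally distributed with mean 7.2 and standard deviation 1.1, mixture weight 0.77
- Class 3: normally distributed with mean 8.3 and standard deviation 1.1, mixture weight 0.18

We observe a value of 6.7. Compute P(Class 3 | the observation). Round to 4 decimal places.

Posterior ∝ prior × likelihood, so P(k | x) ∝ π_k f_k(x); normalise over all components.
Evaluate each component's likelihood at the observed value:
  L_1 = (1/(1.4·√(2π)))·exp(−(6.7−7.0)²/(2·1.4²)) = 0.284959·exp(-0.02296) = 0.278491
  L_2 = (1/(1.1·√(2π)))·exp(−(6.7−7.2)²/(2·1.1²)) = 0.362675·exp(-0.10331) = 0.327079
  L_3 = (1/(1.1·√(2π)))·exp(−(6.7−8.3)²/(2·1.1²)) = 0.362675·exp(-1.05785) = 0.125921
Prior × likelihood for each component:
  π_1·L_1 = 0.05 × 0.278491 = 0.0139245
  π_2·L_2 = 0.77 × 0.327079 = 0.251851
  π_3·L_3 = 0.18 × 0.125921 = 0.0226658
Marginal: 0.0139245 + 0.251851 + 0.0226658 = 0.288441
P(Class 3 | the observation) = 0.0226658 / 0.288441 ≈ 0.0786

0.0786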